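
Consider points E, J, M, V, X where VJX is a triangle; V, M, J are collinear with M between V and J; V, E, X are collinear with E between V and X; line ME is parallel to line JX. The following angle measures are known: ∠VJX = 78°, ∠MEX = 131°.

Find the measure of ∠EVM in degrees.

1. ∠EMV = 78°  [ME∥JX, corresponding at M]
2. ∠MEV = 49°  [linear pair at E on VX]
3. ∠EVM = 53°  [△VME]

∠EVM = 53°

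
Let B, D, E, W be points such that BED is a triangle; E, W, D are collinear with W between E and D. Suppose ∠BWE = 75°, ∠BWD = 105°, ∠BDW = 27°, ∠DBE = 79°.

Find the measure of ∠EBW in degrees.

∠EBW = 31°

1. ∠BDE = 27°  [W on ray DE]
2. ∠BED = 74°  [△BED]
3. ∠BEW = 74°  [W on ray ED]
4. ∠EBW = 31°  [△BEW]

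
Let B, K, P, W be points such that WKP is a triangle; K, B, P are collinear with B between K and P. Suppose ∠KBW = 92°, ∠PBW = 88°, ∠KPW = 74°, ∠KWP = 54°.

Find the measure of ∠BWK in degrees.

1. ∠PKW = 52°  [△WKP]
2. ∠BKW = 52°  [B on ray KP]
3. ∠BWK = 36°  [△WKB]

∠BWK = 36°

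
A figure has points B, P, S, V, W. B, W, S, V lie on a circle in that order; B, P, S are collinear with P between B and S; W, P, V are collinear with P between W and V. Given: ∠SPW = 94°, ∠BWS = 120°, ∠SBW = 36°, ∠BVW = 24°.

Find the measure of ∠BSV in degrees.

∠BSV = 58°

1. ∠BPV = 94°  [vertical angles at P]
2. ∠BVS = 60°  [cyclic BWSV, opposite ∠W+∠V]
3. ∠SBV = 62°  [△BPV]
4. ∠BSV = 58°  [△BSV]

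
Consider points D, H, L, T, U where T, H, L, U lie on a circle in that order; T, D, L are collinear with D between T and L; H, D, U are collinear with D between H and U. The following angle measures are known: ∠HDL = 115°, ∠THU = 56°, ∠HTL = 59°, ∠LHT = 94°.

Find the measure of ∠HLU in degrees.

1. ∠HUL = 59°  [same arc HL]
2. ∠HLT = 27°  [△THL]
3. ∠LHU = 38°  [△HDL]
4. ∠HLU = 83°  [△HLU]

∠HLU = 83°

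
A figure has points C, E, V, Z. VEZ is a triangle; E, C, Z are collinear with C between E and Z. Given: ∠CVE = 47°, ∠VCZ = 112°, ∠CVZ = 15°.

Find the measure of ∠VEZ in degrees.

∠VEZ = 65°

1. ∠ECV = 68°  [linear pair at C on EZ]
2. ∠CEV = 65°  [△VEC]
3. ∠VEZ = 65°  [C on ray EZ]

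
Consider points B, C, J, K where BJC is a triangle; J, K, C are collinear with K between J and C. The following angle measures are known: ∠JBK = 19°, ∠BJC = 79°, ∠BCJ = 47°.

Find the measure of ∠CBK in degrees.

1. ∠BJK = 79°  [K on ray JC]
2. ∠BCK = 47°  [K on ray CJ]
3. ∠BKJ = 82°  [△BJK]
4. ∠BKC = 98°  [linear pair at K on JC]
5. ∠CBK = 35°  [△BKC]

∠CBK = 35°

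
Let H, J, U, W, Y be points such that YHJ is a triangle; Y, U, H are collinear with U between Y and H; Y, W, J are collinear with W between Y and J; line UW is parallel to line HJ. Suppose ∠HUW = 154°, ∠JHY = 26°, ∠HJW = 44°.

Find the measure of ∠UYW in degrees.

1. ∠HJY = 44°  [W on ray JY]
2. ∠HYJ = 110°  [△YHJ]
3. ∠UYW = 110°  [U on YH, W on YJ]

∠UYW = 110°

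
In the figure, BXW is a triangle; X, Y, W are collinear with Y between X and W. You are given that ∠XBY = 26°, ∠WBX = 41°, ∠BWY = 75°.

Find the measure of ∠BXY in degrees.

1. ∠BWX = 75°  [Y on ray WX]
2. ∠BXW = 64°  [△BXW]
3. ∠BXY = 64°  [Y on ray XW]

∠BXY = 64°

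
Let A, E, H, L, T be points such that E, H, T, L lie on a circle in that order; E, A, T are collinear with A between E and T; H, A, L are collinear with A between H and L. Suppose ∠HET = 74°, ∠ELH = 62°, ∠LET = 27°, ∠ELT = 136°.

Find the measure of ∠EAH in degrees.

1. ∠HLT = 74°  [same arc HT]
2. ∠ETL = 17°  [△ETL]
3. ∠LAT = 89°  [△TAL]
4. ∠EAH = 89°  [vertical angles at A]

∠EAH = 89°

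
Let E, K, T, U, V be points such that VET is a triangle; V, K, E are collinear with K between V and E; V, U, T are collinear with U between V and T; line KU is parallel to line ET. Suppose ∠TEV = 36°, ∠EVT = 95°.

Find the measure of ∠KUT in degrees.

1. ∠ETV = 49°  [△VET]
2. ∠KUV = 49°  [KU∥ET, corresponding at U]
3. ∠KUT = 131°  [linear pair at U on VT]

∠KUT = 131°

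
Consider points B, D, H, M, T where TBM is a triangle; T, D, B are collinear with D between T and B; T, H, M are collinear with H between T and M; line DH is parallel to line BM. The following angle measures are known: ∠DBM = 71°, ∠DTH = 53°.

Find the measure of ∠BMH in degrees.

∠BMH = 56°

1. ∠MBT = 71°  [D on ray BT]
2. ∠BTM = 53°  [D on TB, H on TM]
3. ∠BMT = 56°  [△TBM]
4. ∠BMH = 56°  [H on ray MT]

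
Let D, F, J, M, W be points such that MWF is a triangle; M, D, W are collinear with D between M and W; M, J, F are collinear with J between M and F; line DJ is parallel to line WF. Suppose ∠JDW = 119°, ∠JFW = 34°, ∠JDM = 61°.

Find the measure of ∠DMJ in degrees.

1. ∠MFW = 34°  [J on ray FM]
2. ∠FWM = 61°  [DJ∥WF, corresponding at D]
3. ∠FMW = 85°  [△MWF]
4. ∠DMJ = 85°  [D on MW, J on MF]

∠DMJ = 85°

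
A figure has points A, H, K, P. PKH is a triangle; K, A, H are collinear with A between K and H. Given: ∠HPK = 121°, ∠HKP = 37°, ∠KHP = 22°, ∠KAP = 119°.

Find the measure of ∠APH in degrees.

1. ∠AHP = 22°  [A on ray HK]
2. ∠HAP = 61°  [linear pair at A on KH]
3. ∠APH = 97°  [△PAH]

∠APH = 97°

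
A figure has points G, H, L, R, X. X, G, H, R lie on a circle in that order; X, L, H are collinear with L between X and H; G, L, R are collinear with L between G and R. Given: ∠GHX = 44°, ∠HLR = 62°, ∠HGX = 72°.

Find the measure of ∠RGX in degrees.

1. ∠GXH = 64°  [△XGH]
2. ∠GLX = 62°  [vertical angles at L]
3. ∠RGX = 54°  [△XLG]

∠RGX = 54°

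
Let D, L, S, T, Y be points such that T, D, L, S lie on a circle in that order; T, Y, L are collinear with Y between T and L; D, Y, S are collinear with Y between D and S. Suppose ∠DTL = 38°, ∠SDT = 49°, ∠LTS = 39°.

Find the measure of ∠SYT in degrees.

∠SYT = 87°

1. ∠DSL = 38°  [same arc DL]
2. ∠SLT = 49°  [same arc TS]
3. ∠LYS = 93°  [△LYS]
4. ∠SYT = 87°  [linear pair at Y on TL]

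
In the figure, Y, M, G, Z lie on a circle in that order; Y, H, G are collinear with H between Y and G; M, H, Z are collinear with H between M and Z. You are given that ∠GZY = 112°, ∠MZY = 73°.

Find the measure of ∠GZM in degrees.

∠GZM = 39°

1. ∠GMY = 68°  [cyclic YMGZ, opposite ∠M+∠Z]
2. ∠MGY = 73°  [same arc YM]
3. ∠GYM = 39°  [△YMG]
4. ∠GZM = 39°  [same arc MG]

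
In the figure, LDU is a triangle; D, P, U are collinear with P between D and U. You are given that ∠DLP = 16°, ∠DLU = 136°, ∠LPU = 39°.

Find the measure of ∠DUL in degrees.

1. ∠DPL = 141°  [linear pair at P on DU]
2. ∠LDP = 23°  [△LDP]
3. ∠LDU = 23°  [P on ray DU]
4. ∠DUL = 21°  [△LDU]

∠DUL = 21°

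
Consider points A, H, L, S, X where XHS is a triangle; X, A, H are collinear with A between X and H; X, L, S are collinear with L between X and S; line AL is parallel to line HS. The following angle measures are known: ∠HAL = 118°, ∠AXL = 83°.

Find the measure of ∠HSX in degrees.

∠HSX = 35°

1. ∠LAX = 62°  [linear pair at A on XH]
2. ∠ALX = 35°  [△XAL]
3. ∠HSX = 35°  [AL∥HS, corresponding at L]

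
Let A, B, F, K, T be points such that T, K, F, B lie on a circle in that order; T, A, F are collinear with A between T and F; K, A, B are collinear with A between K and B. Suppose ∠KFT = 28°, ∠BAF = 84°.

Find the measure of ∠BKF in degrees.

∠BKF = 56°

1. ∠KBT = 28°  [same arc TK]
2. ∠BAT = 96°  [linear pair at A on TF]
3. ∠BTF = 56°  [△TAB]
4. ∠BKF = 56°  [same arc FB]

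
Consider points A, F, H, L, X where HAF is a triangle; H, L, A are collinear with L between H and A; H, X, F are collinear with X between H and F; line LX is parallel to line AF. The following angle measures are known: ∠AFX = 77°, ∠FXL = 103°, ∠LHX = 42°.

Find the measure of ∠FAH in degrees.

∠FAH = 61°

1. ∠AFH = 77°  [X on ray FH]
2. ∠AHF = 42°  [L on HA, X on HF]
3. ∠FAH = 61°  [△HAF]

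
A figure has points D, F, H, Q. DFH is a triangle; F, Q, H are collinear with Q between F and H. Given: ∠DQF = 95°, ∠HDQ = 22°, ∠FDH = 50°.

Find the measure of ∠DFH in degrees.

∠DFH = 57°

1. ∠DQH = 85°  [linear pair at Q on FH]
2. ∠DHQ = 73°  [△DQH]
3. ∠DHF = 73°  [Q on ray HF]
4. ∠DFH = 57°  [△DFH]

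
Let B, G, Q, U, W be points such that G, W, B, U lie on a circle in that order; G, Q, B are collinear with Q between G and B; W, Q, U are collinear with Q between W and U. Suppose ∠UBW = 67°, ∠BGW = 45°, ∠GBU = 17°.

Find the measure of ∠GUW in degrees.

1. ∠UGW = 113°  [cyclic GWBU, opposite ∠G+∠B]
2. ∠GWU = 17°  [same arc GU]
3. ∠GUW = 50°  [△GWU]

∠GUW = 50°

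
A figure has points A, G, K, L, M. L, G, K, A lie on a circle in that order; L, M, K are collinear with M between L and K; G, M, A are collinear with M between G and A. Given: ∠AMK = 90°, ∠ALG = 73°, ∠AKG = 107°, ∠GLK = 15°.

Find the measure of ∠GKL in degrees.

∠GKL = 32°

1. ∠GML = 90°  [vertical angles at M]
2. ∠GAK = 15°  [same arc GK]
3. ∠GMK = 90°  [linear pair at M on LK]
4. ∠AGK = 58°  [△GKA]
5. ∠GKL = 32°  [△GMK]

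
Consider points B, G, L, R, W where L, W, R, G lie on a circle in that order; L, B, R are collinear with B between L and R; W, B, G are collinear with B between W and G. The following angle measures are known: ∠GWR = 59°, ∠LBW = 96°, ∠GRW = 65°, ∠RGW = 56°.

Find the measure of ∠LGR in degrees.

1. ∠GLR = 59°  [same arc RG]
2. ∠GBR = 96°  [vertical angles at B]
3. ∠GRL = 28°  [△RBG]
4. ∠LGR = 93°  [△LRG]

∠LGR = 93°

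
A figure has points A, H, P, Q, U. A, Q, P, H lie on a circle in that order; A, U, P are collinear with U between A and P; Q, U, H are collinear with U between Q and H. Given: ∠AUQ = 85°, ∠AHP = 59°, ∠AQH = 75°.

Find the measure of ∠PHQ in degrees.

∠PHQ = 20°

1. ∠HUP = 85°  [vertical angles at U]
2. ∠APH = 75°  [same arc AH]
3. ∠PHQ = 20°  [△PUH]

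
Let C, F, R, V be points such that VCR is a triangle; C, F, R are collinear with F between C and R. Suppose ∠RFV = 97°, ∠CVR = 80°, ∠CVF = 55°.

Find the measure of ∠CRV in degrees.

1. ∠CFV = 83°  [linear pair at F on CR]
2. ∠FCV = 42°  [△VCF]
3. ∠RCV = 42°  [F on ray CR]
4. ∠CRV = 58°  [△VCR]

∠CRV = 58°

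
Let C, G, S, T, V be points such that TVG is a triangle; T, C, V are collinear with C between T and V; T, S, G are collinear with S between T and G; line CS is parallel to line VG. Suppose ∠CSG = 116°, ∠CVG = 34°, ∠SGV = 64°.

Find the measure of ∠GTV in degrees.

∠GTV = 82°

1. ∠GVT = 34°  [C on ray VT]
2. ∠TGV = 64°  [S on ray GT]
3. ∠GTV = 82°  [△TVG]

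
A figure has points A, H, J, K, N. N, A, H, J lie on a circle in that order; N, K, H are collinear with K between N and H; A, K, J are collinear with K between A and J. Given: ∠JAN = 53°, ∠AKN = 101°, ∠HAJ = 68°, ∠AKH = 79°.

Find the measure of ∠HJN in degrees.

∠HJN = 59°

1. ∠JHN = 53°  [same arc NJ]
2. ∠HNJ = 68°  [same arc HJ]
3. ∠HJN = 59°  [△NHJ]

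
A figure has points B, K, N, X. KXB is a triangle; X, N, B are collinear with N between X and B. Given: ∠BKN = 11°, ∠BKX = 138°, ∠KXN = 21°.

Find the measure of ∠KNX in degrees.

1. ∠BXK = 21°  [N on ray XB]
2. ∠KBX = 21°  [△KXB]
3. ∠KBN = 21°  [N on ray BX]
4. ∠BNK = 148°  [△KNB]
5. ∠KNX = 32°  [linear pair at N on XB]

∠KNX = 32°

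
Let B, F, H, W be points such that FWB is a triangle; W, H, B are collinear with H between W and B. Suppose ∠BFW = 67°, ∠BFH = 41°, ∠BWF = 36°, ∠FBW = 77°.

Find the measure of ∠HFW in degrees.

1. ∠FWH = 36°  [H on ray WB]
2. ∠FBH = 77°  [H on ray BW]
3. ∠BHF = 62°  [△FHB]
4. ∠FHW = 118°  [linear pair at H on WB]
5. ∠HFW = 26°  [△FWH]

∠HFW = 26°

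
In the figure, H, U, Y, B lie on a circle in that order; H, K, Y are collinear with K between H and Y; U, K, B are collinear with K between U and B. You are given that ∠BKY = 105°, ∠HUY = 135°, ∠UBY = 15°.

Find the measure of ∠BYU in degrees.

1. ∠HKU = 105°  [vertical angles at K]
2. ∠UHY = 15°  [same arc UY]
3. ∠UKY = 75°  [linear pair at K on HY]
4. ∠HYU = 30°  [△HUY]
5. ∠BUY = 75°  [△UKY]
6. ∠BYU = 90°  [△UYB]

∠BYU = 90°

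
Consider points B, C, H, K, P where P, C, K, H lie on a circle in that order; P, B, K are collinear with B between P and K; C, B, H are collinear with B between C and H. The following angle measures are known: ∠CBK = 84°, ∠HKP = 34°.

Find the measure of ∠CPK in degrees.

1. ∠CBP = 96°  [linear pair at B on PK]
2. ∠HCP = 34°  [same arc PH]
3. ∠CPK = 50°  [△PBC]

∠CPK = 50°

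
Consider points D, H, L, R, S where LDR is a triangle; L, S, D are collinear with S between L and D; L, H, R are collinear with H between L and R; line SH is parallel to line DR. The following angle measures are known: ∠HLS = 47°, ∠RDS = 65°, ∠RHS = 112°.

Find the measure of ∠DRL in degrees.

∠DRL = 68°

1. ∠DLR = 47°  [S on LD, H on LR]
2. ∠LDR = 65°  [S on ray DL]
3. ∠DRL = 68°  [△LDR]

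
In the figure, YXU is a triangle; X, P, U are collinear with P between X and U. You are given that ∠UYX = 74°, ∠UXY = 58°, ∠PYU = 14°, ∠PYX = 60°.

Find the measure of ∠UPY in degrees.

1. ∠PXY = 58°  [P on ray XU]
2. ∠XPY = 62°  [△YXP]
3. ∠UPY = 118°  [linear pair at P on XU]

∠UPY = 118°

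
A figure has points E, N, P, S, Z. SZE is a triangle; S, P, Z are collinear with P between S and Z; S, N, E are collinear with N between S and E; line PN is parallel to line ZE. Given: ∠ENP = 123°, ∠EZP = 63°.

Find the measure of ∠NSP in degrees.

∠NSP = 60°

1. ∠PNS = 57°  [linear pair at N on SE]
2. ∠EZS = 63°  [P on ray ZS]
3. ∠SEZ = 57°  [PN∥ZE, corresponding at N]
4. ∠ESZ = 60°  [△SZE]
5. ∠NSP = 60°  [P on SZ, N on SE]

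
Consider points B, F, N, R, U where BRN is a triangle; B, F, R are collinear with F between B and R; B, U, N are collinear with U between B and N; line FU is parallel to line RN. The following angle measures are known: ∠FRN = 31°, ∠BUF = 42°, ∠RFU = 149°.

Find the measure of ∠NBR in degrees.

1. ∠BRN = 31°  [F on ray RB]
2. ∠BNR = 42°  [FU∥RN, corresponding at U]
3. ∠NBR = 107°  [△BRN]

∠NBR = 107°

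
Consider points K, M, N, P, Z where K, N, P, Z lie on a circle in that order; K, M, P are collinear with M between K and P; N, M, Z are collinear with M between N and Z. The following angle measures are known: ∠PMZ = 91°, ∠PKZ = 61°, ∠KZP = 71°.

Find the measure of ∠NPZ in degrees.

1. ∠PNZ = 61°  [same arc PZ]
2. ∠KPZ = 48°  [△KPZ]
3. ∠NZP = 41°  [△PMZ]
4. ∠NPZ = 78°  [△NPZ]

∠NPZ = 78°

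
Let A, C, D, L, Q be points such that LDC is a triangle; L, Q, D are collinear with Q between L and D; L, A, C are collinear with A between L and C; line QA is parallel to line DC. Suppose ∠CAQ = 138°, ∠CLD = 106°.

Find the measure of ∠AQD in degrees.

∠AQD = 148°

1. ∠LAQ = 42°  [linear pair at A on LC]
2. ∠ALQ = 106°  [Q on LD, A on LC]
3. ∠AQL = 32°  [△LQA]
4. ∠AQD = 148°  [linear pair at Q on LD]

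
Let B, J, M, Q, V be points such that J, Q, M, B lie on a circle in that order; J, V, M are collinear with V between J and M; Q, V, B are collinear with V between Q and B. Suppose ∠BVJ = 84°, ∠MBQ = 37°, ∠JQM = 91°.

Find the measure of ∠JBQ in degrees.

1. ∠MJQ = 37°  [same arc QM]
2. ∠JMQ = 52°  [△JQM]
3. ∠JBQ = 52°  [same arc JQ]

∠JBQ = 52°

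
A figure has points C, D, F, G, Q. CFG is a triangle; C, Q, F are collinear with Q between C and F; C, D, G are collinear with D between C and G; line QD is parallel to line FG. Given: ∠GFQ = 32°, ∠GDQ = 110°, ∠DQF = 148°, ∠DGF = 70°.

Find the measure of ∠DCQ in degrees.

1. ∠CDQ = 70°  [linear pair at D on CG]
2. ∠CQD = 32°  [linear pair at Q on CF]
3. ∠DCQ = 78°  [△CQD]

∠DCQ = 78°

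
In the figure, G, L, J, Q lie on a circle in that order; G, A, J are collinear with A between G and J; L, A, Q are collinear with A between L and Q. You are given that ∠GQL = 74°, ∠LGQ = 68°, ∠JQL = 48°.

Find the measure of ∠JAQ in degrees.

∠JAQ = 94°

1. ∠GLQ = 38°  [△GLQ]
2. ∠GJQ = 38°  [same arc GQ]
3. ∠JAQ = 94°  [△JAQ]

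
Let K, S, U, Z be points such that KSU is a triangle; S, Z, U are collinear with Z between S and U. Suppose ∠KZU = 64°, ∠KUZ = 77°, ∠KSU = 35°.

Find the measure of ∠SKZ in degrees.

1. ∠KZS = 116°  [linear pair at Z on SU]
2. ∠KSZ = 35°  [Z on ray SU]
3. ∠SKZ = 29°  [△KSZ]

∠SKZ = 29°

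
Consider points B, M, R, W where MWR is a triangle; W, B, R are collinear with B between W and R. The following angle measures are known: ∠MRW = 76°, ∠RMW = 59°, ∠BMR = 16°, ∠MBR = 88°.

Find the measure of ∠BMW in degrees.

∠BMW = 43°

1. ∠MWR = 45°  [△MWR]
2. ∠MBW = 92°  [linear pair at B on WR]
3. ∠BWM = 45°  [B on ray WR]
4. ∠BMW = 43°  [△MWB]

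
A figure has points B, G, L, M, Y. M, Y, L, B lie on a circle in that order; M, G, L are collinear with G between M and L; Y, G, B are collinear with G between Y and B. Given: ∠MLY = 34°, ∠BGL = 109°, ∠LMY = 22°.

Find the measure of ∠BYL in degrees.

1. ∠MBY = 34°  [same arc MY]
2. ∠BGM = 71°  [linear pair at G on ML]
3. ∠BML = 75°  [△MGB]
4. ∠BYL = 75°  [same arc LB]

∠BYL = 75°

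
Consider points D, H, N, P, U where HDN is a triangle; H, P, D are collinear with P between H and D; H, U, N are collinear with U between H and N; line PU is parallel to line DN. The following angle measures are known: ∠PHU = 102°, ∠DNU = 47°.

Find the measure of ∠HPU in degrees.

1. ∠DHN = 102°  [P on HD, U on HN]
2. ∠DNH = 47°  [U on ray NH]
3. ∠HDN = 31°  [△HDN]
4. ∠HPU = 31°  [PU∥DN, corresponding at P]

∠HPU = 31°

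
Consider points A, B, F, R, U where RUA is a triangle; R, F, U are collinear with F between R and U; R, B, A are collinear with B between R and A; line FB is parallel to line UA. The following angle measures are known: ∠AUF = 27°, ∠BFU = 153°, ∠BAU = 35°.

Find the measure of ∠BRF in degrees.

∠BRF = 118°

1. ∠AUR = 27°  [F on ray UR]
2. ∠RAU = 35°  [B on ray AR]
3. ∠ARU = 118°  [△RUA]
4. ∠BRF = 118°  [F on RU, B on RA]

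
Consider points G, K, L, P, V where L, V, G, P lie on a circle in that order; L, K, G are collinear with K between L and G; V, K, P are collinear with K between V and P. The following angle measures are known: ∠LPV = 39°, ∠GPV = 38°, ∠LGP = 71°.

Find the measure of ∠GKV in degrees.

1. ∠GLV = 38°  [same arc VG]
2. ∠LVP = 71°  [same arc LP]
3. ∠LKV = 71°  [△LKV]
4. ∠GKV = 109°  [linear pair at K on LG]

∠GKV = 109°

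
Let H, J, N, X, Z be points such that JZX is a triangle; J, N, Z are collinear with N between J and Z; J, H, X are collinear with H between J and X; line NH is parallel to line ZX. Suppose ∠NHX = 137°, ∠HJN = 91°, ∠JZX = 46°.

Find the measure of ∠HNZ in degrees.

∠HNZ = 134°

1. ∠JHN = 43°  [linear pair at H on JX]
2. ∠HNJ = 46°  [△JNH]
3. ∠HNZ = 134°  [linear pair at N on JZ]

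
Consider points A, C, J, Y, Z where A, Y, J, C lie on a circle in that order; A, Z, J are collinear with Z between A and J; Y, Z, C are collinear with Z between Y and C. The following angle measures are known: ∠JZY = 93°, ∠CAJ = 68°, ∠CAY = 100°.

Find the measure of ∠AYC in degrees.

1. ∠AZC = 93°  [vertical angles at Z]
2. ∠ACY = 19°  [△AZC]
3. ∠AYC = 61°  [△AYC]

∠AYC = 61°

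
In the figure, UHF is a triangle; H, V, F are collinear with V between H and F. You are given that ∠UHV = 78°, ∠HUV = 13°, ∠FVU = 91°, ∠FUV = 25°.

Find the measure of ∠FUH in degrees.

∠FUH = 38°

1. ∠FHU = 78°  [V on ray HF]
2. ∠UFV = 64°  [△UVF]
3. ∠HFU = 64°  [V on ray FH]
4. ∠FUH = 38°  [△UHF]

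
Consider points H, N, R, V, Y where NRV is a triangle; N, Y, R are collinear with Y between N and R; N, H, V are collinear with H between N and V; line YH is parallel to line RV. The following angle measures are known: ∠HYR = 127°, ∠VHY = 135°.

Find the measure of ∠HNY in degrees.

1. ∠HYN = 53°  [linear pair at Y on NR]
2. ∠NHY = 45°  [linear pair at H on NV]
3. ∠HNY = 82°  [△NYH]

∠HNY = 82°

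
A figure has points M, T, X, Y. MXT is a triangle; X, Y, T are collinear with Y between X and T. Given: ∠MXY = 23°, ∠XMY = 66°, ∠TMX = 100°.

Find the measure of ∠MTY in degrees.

1. ∠MXT = 23°  [Y on ray XT]
2. ∠MTX = 57°  [△MXT]
3. ∠MTY = 57°  [Y on ray TX]

∠MTY = 57°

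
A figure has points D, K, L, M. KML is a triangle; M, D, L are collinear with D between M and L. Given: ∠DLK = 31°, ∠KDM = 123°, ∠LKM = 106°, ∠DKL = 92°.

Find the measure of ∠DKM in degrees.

1. ∠KLM = 31°  [D on ray LM]
2. ∠KML = 43°  [△KML]
3. ∠DMK = 43°  [D on ray ML]
4. ∠DKM = 14°  [△KMD]

∠DKM = 14°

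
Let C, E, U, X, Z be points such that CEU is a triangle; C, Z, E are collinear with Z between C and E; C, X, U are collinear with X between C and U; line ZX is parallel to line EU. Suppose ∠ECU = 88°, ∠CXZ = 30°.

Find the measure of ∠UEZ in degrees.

∠UEZ = 62°

1. ∠XCZ = 88°  [Z on CE, X on CU]
2. ∠CZX = 62°  [△CZX]
3. ∠EZX = 118°  [linear pair at Z on CE]
4. ∠UEZ = 62°  [ZX∥EU, co-interior at E–Z]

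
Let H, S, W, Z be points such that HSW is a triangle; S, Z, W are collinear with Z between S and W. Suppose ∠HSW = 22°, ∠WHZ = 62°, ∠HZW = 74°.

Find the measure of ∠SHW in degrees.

∠SHW = 114°

1. ∠HWZ = 44°  [△HZW]
2. ∠HWS = 44°  [Z on ray WS]
3. ∠SHW = 114°  [△HSW]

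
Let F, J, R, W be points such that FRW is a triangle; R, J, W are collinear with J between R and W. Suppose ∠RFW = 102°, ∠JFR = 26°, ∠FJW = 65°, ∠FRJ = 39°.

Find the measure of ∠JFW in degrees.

1. ∠FRW = 39°  [J on ray RW]
2. ∠FWR = 39°  [△FRW]
3. ∠FWJ = 39°  [J on ray WR]
4. ∠JFW = 76°  [△FJW]

∠JFW = 76°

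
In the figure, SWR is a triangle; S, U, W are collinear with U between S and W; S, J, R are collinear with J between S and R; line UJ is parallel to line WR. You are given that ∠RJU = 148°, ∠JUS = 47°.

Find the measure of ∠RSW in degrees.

∠RSW = 101°

1. ∠SJU = 32°  [linear pair at J on SR]
2. ∠JSU = 101°  [△SUJ]
3. ∠RSW = 101°  [U on SW, J on SR]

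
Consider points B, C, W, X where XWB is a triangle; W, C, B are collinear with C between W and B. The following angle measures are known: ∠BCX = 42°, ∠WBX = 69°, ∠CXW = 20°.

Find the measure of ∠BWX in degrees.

∠BWX = 22°

1. ∠WCX = 138°  [linear pair at C on WB]
2. ∠CWX = 22°  [△XWC]
3. ∠BWX = 22°  [C on ray WB]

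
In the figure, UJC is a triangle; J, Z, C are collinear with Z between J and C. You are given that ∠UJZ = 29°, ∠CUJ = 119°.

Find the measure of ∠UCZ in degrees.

1. ∠CJU = 29°  [Z on ray JC]
2. ∠JCU = 32°  [△UJC]
3. ∠UCZ = 32°  [Z on ray CJ]

∠UCZ = 32°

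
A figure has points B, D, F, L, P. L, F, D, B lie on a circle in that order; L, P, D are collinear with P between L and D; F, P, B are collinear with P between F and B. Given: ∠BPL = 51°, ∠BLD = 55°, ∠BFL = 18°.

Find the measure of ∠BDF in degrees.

∠BDF = 92°

1. ∠BPD = 129°  [linear pair at P on LD]
2. ∠BFD = 55°  [same arc DB]
3. ∠BDL = 18°  [same arc LB]
4. ∠DBF = 33°  [△DPB]
5. ∠BDF = 92°  [△FDB]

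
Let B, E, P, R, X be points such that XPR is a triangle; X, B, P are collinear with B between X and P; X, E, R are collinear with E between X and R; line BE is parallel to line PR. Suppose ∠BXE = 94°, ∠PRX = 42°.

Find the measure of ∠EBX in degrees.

1. ∠PXR = 94°  [B on XP, E on XR]
2. ∠RPX = 44°  [△XPR]
3. ∠EBX = 44°  [BE∥PR, corresponding at B]

∠EBX = 44°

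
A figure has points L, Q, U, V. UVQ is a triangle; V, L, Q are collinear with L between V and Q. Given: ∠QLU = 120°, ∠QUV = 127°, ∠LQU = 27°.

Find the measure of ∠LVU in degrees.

1. ∠UQV = 27°  [L on ray QV]
2. ∠QVU = 26°  [△UVQ]
3. ∠LVU = 26°  [L on ray VQ]

∠LVU = 26°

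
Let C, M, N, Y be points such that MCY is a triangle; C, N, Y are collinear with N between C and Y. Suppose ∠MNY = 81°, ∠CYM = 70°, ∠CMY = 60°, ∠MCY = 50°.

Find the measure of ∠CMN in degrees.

∠CMN = 31°

1. ∠CNM = 99°  [linear pair at N on CY]
2. ∠MCN = 50°  [N on ray CY]
3. ∠CMN = 31°  [△MCN]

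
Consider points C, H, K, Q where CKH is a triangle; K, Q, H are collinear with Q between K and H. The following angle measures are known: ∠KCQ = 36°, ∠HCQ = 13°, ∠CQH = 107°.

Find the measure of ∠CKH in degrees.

1. ∠CQK = 73°  [linear pair at Q on KH]
2. ∠CKQ = 71°  [△CKQ]
3. ∠CKH = 71°  [Q on ray KH]

∠CKH = 71°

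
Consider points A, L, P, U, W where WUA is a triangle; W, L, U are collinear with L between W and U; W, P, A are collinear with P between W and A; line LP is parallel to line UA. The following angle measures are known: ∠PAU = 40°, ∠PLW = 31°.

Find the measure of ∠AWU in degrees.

1. ∠UAW = 40°  [P on ray AW]
2. ∠AUW = 31°  [LP∥UA, corresponding at L]
3. ∠AWU = 109°  [△WUA]

∠AWU = 109°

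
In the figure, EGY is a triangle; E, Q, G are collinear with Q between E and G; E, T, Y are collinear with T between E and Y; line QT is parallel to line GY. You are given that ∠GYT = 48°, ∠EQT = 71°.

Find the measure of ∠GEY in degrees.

∠GEY = 61°

1. ∠EYG = 48°  [T on ray YE]
2. ∠EGY = 71°  [QT∥GY, corresponding at Q]
3. ∠GEY = 61°  [△EGY]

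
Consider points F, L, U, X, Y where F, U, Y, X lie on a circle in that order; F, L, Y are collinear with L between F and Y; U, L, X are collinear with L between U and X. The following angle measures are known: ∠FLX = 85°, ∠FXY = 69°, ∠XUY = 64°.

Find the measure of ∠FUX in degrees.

1. ∠ULY = 85°  [vertical angles at L]
2. ∠FUY = 111°  [cyclic FUYX, opposite ∠U+∠X]
3. ∠FYU = 31°  [△ULY]
4. ∠FLU = 95°  [linear pair at L on FY]
5. ∠UFY = 38°  [△FUY]
6. ∠FUX = 47°  [△FLU]

∠FUX = 47°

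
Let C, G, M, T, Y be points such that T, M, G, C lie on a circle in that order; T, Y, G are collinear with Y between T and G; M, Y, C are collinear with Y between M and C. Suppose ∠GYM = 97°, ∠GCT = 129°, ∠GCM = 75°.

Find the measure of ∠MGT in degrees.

∠MGT = 54°

1. ∠GMT = 51°  [cyclic TMGC, opposite ∠M+∠C]
2. ∠GTM = 75°  [same arc MG]
3. ∠MGT = 54°  [△TMG]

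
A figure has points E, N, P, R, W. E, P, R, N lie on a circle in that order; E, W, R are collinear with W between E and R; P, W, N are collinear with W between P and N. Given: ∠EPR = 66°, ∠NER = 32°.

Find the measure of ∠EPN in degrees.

∠EPN = 34°

1. ∠ENR = 114°  [cyclic EPRN, opposite ∠P+∠N]
2. ∠ERN = 34°  [△ERN]
3. ∠EPN = 34°  [same arc EN]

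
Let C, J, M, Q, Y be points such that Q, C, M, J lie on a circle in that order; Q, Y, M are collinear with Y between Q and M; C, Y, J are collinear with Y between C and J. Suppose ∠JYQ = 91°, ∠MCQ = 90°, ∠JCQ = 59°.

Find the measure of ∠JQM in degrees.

∠JQM = 31°

1. ∠MJQ = 90°  [cyclic QCMJ, opposite ∠C+∠J]
2. ∠JMQ = 59°  [same arc QJ]
3. ∠JQM = 31°  [△QMJ]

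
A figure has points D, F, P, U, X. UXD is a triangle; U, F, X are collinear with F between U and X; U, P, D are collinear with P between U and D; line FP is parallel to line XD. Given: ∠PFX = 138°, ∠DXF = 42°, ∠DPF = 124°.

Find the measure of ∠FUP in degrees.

1. ∠PFU = 42°  [linear pair at F on UX]
2. ∠FPU = 56°  [linear pair at P on UD]
3. ∠FUP = 82°  [△UFP]

∠FUP = 82°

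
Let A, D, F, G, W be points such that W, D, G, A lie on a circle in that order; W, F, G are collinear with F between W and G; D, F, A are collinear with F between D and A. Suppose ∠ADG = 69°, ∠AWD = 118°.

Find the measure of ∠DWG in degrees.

1. ∠AGD = 62°  [cyclic WDGA, opposite ∠W+∠G]
2. ∠DAG = 49°  [△DGA]
3. ∠DWG = 49°  [same arc DG]

∠DWG = 49°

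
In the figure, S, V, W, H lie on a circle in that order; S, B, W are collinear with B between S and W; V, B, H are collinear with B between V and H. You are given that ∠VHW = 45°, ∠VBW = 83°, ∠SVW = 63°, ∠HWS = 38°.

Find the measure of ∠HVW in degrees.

∠HVW = 25°

1. ∠VSW = 45°  [same arc VW]
2. ∠SWV = 72°  [△SVW]
3. ∠HVW = 25°  [△VBW]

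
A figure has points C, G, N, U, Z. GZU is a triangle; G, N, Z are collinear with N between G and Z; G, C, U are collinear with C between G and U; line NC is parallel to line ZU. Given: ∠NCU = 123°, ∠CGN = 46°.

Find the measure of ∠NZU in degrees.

1. ∠GCN = 57°  [linear pair at C on GU]
2. ∠CNG = 77°  [△GNC]
3. ∠CNZ = 103°  [linear pair at N on GZ]
4. ∠NZU = 77°  [NC∥ZU, co-interior at Z–N]

∠NZU = 77°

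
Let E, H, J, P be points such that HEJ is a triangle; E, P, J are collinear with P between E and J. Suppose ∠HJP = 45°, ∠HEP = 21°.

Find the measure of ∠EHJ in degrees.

∠EHJ = 114°

1. ∠EJH = 45°  [P on ray JE]
2. ∠HEJ = 21°  [P on ray EJ]
3. ∠EHJ = 114°  [△HEJ]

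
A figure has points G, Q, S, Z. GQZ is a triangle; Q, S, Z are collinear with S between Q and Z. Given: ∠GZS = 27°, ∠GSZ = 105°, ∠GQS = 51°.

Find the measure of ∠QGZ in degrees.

∠QGZ = 102°

1. ∠GZQ = 27°  [S on ray ZQ]
2. ∠GQZ = 51°  [S on ray QZ]
3. ∠QGZ = 102°  [△GQZ]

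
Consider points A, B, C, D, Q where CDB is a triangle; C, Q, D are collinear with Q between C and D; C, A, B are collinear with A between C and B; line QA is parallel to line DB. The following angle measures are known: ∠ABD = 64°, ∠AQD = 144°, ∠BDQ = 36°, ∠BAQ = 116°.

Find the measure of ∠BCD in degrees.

∠BCD = 80°

1. ∠CBD = 64°  [A on ray BC]
2. ∠BDC = 36°  [Q on ray DC]
3. ∠BCD = 80°  [△CDB]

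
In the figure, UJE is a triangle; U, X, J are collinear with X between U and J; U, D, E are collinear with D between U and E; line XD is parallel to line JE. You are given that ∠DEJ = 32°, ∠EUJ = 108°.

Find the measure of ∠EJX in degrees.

∠EJX = 40°

1. ∠JEU = 32°  [D on ray EU]
2. ∠EJU = 40°  [△UJE]
3. ∠EJX = 40°  [X on ray JU]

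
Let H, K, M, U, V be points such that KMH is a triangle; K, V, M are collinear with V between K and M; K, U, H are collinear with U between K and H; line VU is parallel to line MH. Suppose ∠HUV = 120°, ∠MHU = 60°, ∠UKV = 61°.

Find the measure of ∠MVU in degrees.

1. ∠KUV = 60°  [linear pair at U on KH]
2. ∠KVU = 59°  [△KVU]
3. ∠MVU = 121°  [linear pair at V on KM]

∠MVU = 121°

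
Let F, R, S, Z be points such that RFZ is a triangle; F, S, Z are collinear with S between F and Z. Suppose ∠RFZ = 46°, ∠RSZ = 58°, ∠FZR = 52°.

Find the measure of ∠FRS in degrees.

∠FRS = 12°

1. ∠RFS = 46°  [S on ray FZ]
2. ∠FSR = 122°  [linear pair at S on FZ]
3. ∠FRS = 12°  [△RFS]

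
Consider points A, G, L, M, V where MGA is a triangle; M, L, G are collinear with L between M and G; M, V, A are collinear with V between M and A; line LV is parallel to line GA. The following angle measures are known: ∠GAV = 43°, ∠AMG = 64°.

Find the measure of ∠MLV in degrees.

∠MLV = 73°

1. ∠GAM = 43°  [V on ray AM]
2. ∠AGM = 73°  [△MGA]
3. ∠MLV = 73°  [LV∥GA, corresponding at L]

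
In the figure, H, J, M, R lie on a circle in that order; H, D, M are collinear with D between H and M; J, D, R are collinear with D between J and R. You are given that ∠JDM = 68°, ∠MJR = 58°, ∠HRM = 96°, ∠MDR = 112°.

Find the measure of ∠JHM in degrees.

1. ∠HMJ = 54°  [△JDM]
2. ∠HJM = 84°  [cyclic HJMR, opposite ∠J+∠R]
3. ∠JHM = 42°  [△HJM]

∠JHM = 42°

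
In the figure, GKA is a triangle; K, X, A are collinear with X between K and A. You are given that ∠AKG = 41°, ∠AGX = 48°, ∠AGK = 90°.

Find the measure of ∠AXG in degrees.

∠AXG = 83°

1. ∠GAK = 49°  [△GKA]
2. ∠GAX = 49°  [X on ray AK]
3. ∠AXG = 83°  [△GXA]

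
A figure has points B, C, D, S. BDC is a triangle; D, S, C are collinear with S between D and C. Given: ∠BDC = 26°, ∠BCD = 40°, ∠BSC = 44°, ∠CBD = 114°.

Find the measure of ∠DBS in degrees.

1. ∠BDS = 26°  [S on ray DC]
2. ∠BSD = 136°  [linear pair at S on DC]
3. ∠DBS = 18°  [△BDS]

∠DBS = 18°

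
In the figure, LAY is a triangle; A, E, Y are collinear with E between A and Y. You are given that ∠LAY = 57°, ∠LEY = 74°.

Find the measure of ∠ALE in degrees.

1. ∠EAL = 57°  [E on ray AY]
2. ∠AEL = 106°  [linear pair at E on AY]
3. ∠ALE = 17°  [△LAE]

∠ALE = 17°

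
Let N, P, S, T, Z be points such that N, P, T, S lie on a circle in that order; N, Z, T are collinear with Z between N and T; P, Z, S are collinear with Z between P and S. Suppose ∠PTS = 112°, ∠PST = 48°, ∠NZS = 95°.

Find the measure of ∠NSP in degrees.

∠NSP = 65°

1. ∠SPT = 20°  [△PTS]
2. ∠SNT = 20°  [same arc TS]
3. ∠NSP = 65°  [△NZS]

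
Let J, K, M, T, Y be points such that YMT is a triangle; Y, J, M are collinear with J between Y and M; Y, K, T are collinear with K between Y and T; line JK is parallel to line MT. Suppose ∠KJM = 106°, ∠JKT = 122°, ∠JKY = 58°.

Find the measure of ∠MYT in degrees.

∠MYT = 48°

1. ∠KJY = 74°  [linear pair at J on YM]
2. ∠JYK = 48°  [△YJK]
3. ∠MYT = 48°  [J on YM, K on YT]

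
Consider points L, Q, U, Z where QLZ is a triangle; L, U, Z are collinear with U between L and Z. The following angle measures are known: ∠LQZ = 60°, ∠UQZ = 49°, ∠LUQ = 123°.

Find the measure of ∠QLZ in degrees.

∠QLZ = 46°

1. ∠QUZ = 57°  [linear pair at U on LZ]
2. ∠QZU = 74°  [△QUZ]
3. ∠LZQ = 74°  [U on ray ZL]
4. ∠QLZ = 46°  [△QLZ]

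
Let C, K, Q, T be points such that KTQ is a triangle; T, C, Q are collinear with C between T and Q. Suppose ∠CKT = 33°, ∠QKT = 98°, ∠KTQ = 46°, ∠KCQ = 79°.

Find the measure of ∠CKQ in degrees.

1. ∠KQT = 36°  [△KTQ]
2. ∠CQK = 36°  [C on ray QT]
3. ∠CKQ = 65°  [△KCQ]

∠CKQ = 65°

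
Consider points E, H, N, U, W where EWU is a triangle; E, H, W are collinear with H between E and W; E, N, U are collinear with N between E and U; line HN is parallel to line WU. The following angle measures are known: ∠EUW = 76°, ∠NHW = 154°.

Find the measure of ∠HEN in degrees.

1. ∠ENH = 76°  [HN∥WU, corresponding at N]
2. ∠EHN = 26°  [linear pair at H on EW]
3. ∠HEN = 78°  [△EHN]

∠HEN = 78°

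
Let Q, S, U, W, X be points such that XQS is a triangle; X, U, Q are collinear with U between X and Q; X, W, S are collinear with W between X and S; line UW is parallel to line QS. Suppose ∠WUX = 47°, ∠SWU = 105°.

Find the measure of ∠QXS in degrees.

∠QXS = 58°

1. ∠UWX = 75°  [linear pair at W on XS]
2. ∠UXW = 58°  [△XUW]
3. ∠QXS = 58°  [U on XQ, W on XS]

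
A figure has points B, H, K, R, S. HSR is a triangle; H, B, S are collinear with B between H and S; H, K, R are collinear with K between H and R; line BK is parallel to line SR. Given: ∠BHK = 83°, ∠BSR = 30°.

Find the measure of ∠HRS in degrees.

∠HRS = 67°

1. ∠RHS = 83°  [B on HS, K on HR]
2. ∠HSR = 30°  [B on ray SH]
3. ∠HRS = 67°  [△HSR]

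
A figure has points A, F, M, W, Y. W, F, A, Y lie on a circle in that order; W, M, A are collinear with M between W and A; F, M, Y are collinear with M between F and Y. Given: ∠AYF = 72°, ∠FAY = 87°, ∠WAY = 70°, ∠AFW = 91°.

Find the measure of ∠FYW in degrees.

1. ∠FWY = 93°  [cyclic WFAY, opposite ∠W+∠A]
2. ∠WFY = 70°  [same arc WY]
3. ∠FYW = 17°  [△WFY]

∠FYW = 17°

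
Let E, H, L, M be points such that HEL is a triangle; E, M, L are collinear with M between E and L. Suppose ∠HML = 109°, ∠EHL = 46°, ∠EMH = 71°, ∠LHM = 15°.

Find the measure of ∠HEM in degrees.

1. ∠HLM = 56°  [△HML]
2. ∠ELH = 56°  [M on ray LE]
3. ∠HEL = 78°  [△HEL]
4. ∠HEM = 78°  [M on ray EL]

∠HEM = 78°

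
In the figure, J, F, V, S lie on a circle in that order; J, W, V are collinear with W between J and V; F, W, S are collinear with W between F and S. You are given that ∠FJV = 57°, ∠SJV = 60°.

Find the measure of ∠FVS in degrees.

∠FVS = 63°

1. ∠FSV = 57°  [same arc FV]
2. ∠SFV = 60°  [same arc VS]
3. ∠FVS = 63°  [△FVS]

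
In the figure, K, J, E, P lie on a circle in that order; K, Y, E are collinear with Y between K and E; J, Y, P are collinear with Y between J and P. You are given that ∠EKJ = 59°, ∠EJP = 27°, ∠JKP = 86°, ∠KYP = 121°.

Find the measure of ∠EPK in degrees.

1. ∠EPJ = 59°  [same arc JE]
2. ∠EKP = 27°  [same arc EP]
3. ∠EYP = 59°  [linear pair at Y on KE]
4. ∠KEP = 62°  [△EYP]
5. ∠EPK = 91°  [△KEP]

∠EPK = 91°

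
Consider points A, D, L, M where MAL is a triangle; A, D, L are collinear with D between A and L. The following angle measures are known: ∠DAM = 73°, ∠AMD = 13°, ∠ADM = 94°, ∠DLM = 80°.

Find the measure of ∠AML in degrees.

∠AML = 27°

1. ∠LAM = 73°  [D on ray AL]
2. ∠ALM = 80°  [D on ray LA]
3. ∠AML = 27°  [△MAL]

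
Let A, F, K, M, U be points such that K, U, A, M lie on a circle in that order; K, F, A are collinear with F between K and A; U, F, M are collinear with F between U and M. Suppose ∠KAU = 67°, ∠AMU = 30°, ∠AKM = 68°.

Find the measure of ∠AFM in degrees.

1. ∠KMU = 67°  [same arc KU]
2. ∠KFM = 45°  [△KFM]
3. ∠AFM = 135°  [linear pair at F on KA]

∠AFM = 135°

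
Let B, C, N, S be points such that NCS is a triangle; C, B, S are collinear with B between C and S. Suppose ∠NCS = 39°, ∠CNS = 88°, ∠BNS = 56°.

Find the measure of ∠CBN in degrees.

1. ∠CSN = 53°  [△NCS]
2. ∠BSN = 53°  [B on ray SC]
3. ∠NBS = 71°  [△NBS]
4. ∠CBN = 109°  [linear pair at B on CS]

∠CBN = 109°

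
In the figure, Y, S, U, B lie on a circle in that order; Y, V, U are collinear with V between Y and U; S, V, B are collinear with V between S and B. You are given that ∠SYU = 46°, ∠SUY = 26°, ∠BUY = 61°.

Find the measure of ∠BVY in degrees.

∠BVY = 107°

1. ∠SBU = 46°  [same arc SU]
2. ∠BVU = 73°  [△UVB]
3. ∠BVY = 107°  [linear pair at V on YU]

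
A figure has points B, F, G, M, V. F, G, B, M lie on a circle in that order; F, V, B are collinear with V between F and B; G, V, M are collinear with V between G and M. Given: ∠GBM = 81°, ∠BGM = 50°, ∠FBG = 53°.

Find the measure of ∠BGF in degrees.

∠BGF = 78°

1. ∠BMG = 49°  [△GBM]
2. ∠BFG = 49°  [same arc GB]
3. ∠BGF = 78°  [△FGB]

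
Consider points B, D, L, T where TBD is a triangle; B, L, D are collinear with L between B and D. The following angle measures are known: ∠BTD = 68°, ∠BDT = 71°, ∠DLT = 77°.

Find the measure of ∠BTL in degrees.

∠BTL = 36°

1. ∠DBT = 41°  [△TBD]
2. ∠BLT = 103°  [linear pair at L on BD]
3. ∠LBT = 41°  [L on ray BD]
4. ∠BTL = 36°  [△TBL]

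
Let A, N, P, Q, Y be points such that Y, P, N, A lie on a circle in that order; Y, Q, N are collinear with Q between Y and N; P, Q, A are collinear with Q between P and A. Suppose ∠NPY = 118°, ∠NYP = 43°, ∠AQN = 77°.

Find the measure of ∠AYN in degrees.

∠AYN = 58°

1. ∠NAY = 62°  [cyclic YPNA, opposite ∠P+∠A]
2. ∠NAP = 43°  [same arc PN]
3. ∠ANY = 60°  [△NQA]
4. ∠AYN = 58°  [△YNA]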